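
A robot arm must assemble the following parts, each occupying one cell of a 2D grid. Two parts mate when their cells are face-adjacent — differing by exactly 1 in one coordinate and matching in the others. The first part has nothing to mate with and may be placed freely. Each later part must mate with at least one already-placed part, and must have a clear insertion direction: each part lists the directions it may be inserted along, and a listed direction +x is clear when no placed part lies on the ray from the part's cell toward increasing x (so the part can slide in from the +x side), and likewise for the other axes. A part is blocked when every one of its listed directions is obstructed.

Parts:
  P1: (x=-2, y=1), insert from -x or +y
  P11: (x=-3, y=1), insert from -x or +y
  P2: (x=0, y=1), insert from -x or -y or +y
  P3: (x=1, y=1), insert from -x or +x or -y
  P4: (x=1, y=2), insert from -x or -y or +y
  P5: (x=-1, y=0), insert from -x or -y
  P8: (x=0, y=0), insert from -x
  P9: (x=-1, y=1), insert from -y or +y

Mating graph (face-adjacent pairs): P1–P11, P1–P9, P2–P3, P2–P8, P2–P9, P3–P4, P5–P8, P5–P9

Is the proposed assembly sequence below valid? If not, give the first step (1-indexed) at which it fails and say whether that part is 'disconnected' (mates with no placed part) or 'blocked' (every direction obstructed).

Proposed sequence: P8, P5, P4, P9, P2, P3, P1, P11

Invalid at step 3 (disconnected)

1. P8@(0, 0) [-x clear] — {P8}
2. P5@(-1, 0) [-x clear] — {P5, P8}
3. P4@(1, 2) — no placed neighbour ⇒ disconnected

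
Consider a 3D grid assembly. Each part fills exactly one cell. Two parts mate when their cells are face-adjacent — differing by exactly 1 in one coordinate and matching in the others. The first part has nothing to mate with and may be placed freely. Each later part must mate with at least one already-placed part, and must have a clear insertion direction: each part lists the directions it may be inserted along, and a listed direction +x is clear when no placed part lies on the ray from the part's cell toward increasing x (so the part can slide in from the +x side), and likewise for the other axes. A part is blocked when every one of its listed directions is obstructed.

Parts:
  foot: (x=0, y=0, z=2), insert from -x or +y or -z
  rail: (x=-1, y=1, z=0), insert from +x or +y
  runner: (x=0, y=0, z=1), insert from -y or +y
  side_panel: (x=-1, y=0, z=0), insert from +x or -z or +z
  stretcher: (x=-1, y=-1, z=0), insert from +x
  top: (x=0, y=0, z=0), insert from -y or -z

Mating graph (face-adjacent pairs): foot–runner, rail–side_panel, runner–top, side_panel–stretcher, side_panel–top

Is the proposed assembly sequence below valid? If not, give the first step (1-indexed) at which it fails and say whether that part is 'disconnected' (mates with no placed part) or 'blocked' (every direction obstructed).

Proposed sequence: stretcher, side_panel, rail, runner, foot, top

Invalid at step 4 (disconnected)

1. stretcher@(-1, -1, 0) [+x clear] — {stretcher}
2. side_panel@(-1, 0, 0) [+x clear] — {side_panel, stretcher}
3. rail@(-1, 1, 0) [+x clear] — {rail, side_panel, stretcher}
4. runner@(0, 0, 1) — no placed neighbour ⇒ disconnected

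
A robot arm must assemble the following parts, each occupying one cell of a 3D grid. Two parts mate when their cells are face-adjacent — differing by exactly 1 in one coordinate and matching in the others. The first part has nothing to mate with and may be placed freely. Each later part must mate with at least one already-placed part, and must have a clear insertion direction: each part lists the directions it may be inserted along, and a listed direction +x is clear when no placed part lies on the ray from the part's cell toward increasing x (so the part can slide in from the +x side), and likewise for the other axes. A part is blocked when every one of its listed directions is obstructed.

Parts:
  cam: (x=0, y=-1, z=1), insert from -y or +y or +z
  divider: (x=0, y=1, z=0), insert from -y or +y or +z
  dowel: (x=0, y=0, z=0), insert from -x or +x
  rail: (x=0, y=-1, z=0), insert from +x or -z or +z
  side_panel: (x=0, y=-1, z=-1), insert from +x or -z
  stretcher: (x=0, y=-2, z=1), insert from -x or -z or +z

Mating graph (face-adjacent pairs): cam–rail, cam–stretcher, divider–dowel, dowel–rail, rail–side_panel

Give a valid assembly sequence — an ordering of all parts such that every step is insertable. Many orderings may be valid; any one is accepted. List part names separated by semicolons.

rail; side_panel; dowel; divider; cam; stretcher

1. rail@(0, -1, 0) [+x clear] — {rail}
2. side_panel@(0, -1, -1) [+x clear] — {rail, side_panel}
3. dowel@(0, 0, 0) [-x clear] — {dowel, rail, side_panel}
4. divider@(0, 1, 0) [+y clear] — {divider, dowel, rail, side_panel}
5. cam@(0, -1, 1) [-y clear] — {cam, divider, dowel, rail, side_panel}
6. stretcher@(0, -2, 1) [-x clear] — {cam, divider, dowel, rail, side_panel, stretcher}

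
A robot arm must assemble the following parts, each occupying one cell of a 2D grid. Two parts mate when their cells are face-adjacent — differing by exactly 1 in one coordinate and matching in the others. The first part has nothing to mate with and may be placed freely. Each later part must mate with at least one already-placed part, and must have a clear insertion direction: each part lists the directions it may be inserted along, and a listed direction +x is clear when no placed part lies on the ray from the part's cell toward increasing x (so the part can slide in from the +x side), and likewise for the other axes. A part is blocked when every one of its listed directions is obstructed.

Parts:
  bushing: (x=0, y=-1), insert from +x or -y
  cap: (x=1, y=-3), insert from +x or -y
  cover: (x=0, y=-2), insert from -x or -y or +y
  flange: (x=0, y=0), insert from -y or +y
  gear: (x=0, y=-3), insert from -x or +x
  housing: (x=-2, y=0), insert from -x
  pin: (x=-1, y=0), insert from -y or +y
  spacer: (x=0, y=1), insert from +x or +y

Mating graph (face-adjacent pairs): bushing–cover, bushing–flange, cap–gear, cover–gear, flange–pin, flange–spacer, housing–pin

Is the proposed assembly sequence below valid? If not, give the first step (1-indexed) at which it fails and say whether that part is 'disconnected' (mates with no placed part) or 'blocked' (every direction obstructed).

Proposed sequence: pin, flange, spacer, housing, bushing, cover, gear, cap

Valid

1. pin@(-1, 0) [-y clear] — {pin}
2. flange@(0, 0) [-y clear] — {flange, pin}
3. spacer@(0, 1) [+x clear] — {flange, pin, spacer}
4. housing@(-2, 0) [-x clear] — {flange, housing, pin, spacer}
5. bushing@(0, -1) [+x clear] — {bushing, flange, housing, pin, spacer}
6. cover@(0, -2) [-x clear] — {bushing, cover, flange, housing, pin, spacer}
7. gear@(0, -3) [-x clear] — {bushing, cover, flange, gear, housing, pin, spacer}
8. cap@(1, -3) [+x clear] — {bushing, cap, cover, flange, gear, housing, pin, spacer}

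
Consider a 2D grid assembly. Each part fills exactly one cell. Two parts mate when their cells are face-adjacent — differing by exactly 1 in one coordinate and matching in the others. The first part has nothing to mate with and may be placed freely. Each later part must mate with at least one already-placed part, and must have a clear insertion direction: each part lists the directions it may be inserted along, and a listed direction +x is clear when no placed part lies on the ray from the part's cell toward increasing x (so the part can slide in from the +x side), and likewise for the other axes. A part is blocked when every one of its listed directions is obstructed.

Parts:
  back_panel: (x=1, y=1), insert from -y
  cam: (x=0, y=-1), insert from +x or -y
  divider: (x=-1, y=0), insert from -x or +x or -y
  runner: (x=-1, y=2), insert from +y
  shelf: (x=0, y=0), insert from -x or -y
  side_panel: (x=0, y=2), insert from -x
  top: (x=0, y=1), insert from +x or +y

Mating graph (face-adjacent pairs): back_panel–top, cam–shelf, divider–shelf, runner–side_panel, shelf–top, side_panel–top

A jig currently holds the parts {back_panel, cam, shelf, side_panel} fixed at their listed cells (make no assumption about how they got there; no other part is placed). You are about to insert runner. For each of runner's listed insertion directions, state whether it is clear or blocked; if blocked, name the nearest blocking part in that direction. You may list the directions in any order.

+y: ray from runner(-1, 2) has no placed part ⇒ clear

+y: clear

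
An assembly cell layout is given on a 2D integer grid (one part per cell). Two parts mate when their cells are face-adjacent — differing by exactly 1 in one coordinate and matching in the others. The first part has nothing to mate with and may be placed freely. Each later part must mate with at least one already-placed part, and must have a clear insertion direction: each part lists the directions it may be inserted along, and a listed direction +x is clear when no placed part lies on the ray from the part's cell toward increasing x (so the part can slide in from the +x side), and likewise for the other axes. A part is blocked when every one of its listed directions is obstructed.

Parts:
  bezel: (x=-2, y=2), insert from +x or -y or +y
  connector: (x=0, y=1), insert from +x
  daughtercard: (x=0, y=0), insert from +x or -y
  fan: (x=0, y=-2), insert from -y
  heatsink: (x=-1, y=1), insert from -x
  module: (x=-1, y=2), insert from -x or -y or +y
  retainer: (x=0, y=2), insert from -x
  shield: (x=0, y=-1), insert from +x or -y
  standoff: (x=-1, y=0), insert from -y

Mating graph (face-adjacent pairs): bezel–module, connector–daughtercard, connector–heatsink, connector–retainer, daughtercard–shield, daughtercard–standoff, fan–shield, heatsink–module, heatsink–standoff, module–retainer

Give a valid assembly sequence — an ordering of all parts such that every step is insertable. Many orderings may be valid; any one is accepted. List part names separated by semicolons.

standoff; daughtercard; heatsink; connector; retainer; module; bezel; shield; fan

1. standoff@(-1, 0) [-y clear] — {standoff}
2. daughtercard@(0, 0) [+x clear] — {daughtercard, standoff}
3. heatsink@(-1, 1) [-x clear] — {daughtercard, heatsink, standoff}
4. connector@(0, 1) [+x clear] — {connector, daughtercard, heatsink, standoff}
5. retainer@(0, 2) [-x clear] — {connector, daughtercard, heatsink, retainer, standoff}
6. module@(-1, 2) [-x clear] — {connector, daughtercard, heatsink, module, retainer, standoff}
7. bezel@(-2, 2) [-y clear] — {bezel, connector, daughtercard, heatsink, module, retainer, standoff}
8. shield@(0, -1) [+x clear] — {bezel, connector, daughtercard, heatsink, module, retainer, shield, standoff}
9. fan@(0, -2) [-y clear] — {bezel, connector, daughtercard, fan, heatsink, module, retainer, shield, standoff}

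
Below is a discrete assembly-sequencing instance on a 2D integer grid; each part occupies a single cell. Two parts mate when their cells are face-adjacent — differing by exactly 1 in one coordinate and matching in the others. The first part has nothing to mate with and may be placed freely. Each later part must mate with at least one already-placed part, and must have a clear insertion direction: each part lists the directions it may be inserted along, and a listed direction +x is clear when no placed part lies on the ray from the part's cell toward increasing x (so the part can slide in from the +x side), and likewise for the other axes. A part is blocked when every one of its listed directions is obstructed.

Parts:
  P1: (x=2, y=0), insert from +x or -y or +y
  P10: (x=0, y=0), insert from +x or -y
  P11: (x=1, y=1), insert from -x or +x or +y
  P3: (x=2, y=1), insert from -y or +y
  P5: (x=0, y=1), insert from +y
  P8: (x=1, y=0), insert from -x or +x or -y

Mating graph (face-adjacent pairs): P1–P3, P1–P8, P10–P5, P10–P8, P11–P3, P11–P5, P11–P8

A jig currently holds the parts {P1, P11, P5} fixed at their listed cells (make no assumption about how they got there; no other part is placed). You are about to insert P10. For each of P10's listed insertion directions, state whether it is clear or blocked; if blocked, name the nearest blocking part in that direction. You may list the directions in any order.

+x: nearest on ray is P1@(2, 0) ⇒ blocked
-y: ray from P10(0, 0) has no placed part ⇒ clear

+x: blocked by P1; -y: clear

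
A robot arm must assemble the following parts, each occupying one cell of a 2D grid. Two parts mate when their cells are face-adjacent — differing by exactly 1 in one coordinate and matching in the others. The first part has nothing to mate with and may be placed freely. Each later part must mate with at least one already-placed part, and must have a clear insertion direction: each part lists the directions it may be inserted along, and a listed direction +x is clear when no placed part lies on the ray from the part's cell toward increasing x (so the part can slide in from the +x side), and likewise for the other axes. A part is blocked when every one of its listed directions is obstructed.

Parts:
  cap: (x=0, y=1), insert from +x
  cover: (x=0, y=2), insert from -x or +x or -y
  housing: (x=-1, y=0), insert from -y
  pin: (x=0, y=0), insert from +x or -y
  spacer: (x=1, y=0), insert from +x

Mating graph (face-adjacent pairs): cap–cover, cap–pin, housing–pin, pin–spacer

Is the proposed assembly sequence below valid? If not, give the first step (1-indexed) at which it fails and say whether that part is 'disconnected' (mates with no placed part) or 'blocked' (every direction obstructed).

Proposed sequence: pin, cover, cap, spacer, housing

1. pin@(0, 0) [+x clear] — {pin}
2. cover@(0, 2) — no placed neighbour ⇒ disconnected

Invalid at step 2 (disconnected)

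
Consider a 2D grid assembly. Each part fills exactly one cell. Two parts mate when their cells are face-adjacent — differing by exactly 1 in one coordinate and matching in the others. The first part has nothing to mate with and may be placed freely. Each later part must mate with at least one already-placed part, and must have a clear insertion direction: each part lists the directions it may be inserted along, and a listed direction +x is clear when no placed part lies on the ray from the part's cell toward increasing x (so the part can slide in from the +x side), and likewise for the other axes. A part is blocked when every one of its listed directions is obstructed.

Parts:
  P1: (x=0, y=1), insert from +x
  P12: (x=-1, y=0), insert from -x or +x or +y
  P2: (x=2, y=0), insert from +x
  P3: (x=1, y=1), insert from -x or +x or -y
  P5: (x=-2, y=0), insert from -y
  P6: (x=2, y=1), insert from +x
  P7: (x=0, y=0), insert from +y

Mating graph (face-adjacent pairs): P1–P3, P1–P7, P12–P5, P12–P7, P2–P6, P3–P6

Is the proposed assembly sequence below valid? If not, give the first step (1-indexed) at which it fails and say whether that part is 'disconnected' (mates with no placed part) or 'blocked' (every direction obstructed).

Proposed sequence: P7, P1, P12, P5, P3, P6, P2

1. P7@(0, 0) [+y clear] — {P7}
2. P1@(0, 1) [+x clear] — {P1, P7}
3. P12@(-1, 0) [-x clear] — {P1, P12, P7}
4. P5@(-2, 0) [-y clear] — {P1, P12, P5, P7}
5. P3@(1, 1) [+x clear] — {P1, P12, P3, P5, P7}
6. P6@(2, 1) [+x clear] — {P1, P12, P3, P5, P6, P7}
7. P2@(2, 0) [+x clear] — {P1, P12, P2, P3, P5, P6, P7}

Valid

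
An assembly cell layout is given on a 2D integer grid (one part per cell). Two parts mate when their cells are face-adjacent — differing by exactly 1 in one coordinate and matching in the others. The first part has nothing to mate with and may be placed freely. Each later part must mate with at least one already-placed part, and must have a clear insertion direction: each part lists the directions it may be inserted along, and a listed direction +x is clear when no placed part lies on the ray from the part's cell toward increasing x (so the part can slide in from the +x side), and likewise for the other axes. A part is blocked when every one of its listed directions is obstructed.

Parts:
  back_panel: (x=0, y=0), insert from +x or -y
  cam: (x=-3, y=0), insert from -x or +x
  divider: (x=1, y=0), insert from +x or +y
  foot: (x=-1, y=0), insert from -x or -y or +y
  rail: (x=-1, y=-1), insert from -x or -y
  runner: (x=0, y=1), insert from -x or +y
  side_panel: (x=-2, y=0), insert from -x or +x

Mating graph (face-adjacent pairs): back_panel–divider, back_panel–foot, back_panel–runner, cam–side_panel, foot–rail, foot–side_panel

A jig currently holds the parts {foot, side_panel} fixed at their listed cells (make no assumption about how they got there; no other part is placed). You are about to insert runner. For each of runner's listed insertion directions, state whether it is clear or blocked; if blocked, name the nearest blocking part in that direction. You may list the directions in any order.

-x: ray from runner(0, 1) has no placed part ⇒ clear
+y: ray from runner(0, 1) has no placed part ⇒ clear

+y: clear; -x: clear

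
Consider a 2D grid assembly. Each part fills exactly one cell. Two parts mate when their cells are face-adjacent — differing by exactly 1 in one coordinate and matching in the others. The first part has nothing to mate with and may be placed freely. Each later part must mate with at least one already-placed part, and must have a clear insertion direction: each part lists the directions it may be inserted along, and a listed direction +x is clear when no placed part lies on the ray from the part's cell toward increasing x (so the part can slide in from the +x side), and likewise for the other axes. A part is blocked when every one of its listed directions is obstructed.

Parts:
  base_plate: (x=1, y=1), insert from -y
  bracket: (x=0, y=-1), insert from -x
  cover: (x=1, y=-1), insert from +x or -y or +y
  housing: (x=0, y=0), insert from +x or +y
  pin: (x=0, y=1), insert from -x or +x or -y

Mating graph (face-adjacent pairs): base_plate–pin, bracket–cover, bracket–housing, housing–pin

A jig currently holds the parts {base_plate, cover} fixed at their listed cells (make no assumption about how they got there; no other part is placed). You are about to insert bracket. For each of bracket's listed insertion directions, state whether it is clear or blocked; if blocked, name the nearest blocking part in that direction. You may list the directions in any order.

-x: clear

-x: ray from bracket(0, -1) has no placed part ⇒ clear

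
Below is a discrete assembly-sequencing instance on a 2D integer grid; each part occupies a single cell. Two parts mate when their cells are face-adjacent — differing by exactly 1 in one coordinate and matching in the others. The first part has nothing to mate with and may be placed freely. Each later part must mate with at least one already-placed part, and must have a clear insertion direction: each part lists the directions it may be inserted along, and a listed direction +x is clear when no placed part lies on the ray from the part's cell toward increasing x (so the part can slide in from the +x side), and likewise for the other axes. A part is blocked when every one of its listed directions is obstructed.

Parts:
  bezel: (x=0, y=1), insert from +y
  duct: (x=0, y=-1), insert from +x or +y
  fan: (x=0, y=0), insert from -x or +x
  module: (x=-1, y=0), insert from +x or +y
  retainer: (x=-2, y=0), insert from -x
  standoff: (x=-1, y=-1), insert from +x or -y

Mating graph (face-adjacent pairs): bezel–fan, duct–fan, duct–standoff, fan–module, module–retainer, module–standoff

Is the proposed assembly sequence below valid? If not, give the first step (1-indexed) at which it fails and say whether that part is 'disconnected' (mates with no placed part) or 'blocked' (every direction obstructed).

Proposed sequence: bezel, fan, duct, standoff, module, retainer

Valid

1. bezel@(0, 1) [+y clear] — {bezel}
2. fan@(0, 0) [-x clear] — {bezel, fan}
3. duct@(0, -1) [+x clear] — {bezel, duct, fan}
4. standoff@(-1, -1) [-y clear] — {bezel, duct, fan, standoff}
5. module@(-1, 0) [+y clear] — {bezel, duct, fan, module, standoff}
6. retainer@(-2, 0) [-x clear] — {bezel, duct, fan, module, retainer, standoff}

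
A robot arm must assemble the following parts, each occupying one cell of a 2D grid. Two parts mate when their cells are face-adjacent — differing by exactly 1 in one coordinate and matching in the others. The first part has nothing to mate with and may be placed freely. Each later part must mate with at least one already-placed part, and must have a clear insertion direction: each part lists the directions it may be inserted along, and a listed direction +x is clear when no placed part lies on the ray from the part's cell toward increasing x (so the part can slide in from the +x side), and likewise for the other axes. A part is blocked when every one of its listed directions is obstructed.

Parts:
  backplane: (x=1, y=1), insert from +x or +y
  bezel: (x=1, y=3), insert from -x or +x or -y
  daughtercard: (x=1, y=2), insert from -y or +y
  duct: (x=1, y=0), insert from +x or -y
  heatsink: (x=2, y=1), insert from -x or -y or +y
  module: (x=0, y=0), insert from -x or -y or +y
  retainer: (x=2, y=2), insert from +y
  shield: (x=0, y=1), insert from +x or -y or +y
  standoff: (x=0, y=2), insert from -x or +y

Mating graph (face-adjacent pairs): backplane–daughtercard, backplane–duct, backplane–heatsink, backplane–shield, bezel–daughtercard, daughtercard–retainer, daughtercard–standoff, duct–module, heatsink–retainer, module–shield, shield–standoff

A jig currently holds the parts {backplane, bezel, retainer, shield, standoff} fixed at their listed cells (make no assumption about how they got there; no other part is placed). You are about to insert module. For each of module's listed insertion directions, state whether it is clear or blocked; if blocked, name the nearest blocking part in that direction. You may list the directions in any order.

-x: ray from module(0, 0) has no placed part ⇒ clear
-y: ray from module(0, 0) has no placed part ⇒ clear
+y: nearest on ray is shield@(0, 1) ⇒ blocked

+y: blocked by shield; -x: clear; -y: clear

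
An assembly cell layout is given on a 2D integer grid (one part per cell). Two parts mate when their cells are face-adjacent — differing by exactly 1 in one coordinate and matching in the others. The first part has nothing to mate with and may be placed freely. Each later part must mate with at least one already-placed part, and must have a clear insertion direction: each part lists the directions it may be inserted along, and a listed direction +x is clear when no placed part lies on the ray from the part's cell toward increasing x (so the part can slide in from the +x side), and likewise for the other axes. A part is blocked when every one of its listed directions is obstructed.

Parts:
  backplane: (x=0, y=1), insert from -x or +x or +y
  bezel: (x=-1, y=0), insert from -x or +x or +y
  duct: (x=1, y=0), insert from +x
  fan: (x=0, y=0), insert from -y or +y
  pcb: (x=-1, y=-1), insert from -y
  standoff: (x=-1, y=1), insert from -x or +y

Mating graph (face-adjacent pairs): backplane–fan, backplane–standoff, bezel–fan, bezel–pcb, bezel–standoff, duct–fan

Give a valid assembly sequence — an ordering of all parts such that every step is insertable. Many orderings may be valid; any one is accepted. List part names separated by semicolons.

standoff; bezel; pcb; fan; duct; backplane

1. standoff@(-1, 1) [-x clear] — {standoff}
2. bezel@(-1, 0) [-x clear] — {bezel, standoff}
3. pcb@(-1, -1) [-y clear] — {bezel, pcb, standoff}
4. fan@(0, 0) [-y clear] — {bezel, fan, pcb, standoff}
5. duct@(1, 0) [+x clear] — {bezel, duct, fan, pcb, standoff}
6. backplane@(0, 1) [+x clear] — {backplane, bezel, duct, fan, pcb, standoff}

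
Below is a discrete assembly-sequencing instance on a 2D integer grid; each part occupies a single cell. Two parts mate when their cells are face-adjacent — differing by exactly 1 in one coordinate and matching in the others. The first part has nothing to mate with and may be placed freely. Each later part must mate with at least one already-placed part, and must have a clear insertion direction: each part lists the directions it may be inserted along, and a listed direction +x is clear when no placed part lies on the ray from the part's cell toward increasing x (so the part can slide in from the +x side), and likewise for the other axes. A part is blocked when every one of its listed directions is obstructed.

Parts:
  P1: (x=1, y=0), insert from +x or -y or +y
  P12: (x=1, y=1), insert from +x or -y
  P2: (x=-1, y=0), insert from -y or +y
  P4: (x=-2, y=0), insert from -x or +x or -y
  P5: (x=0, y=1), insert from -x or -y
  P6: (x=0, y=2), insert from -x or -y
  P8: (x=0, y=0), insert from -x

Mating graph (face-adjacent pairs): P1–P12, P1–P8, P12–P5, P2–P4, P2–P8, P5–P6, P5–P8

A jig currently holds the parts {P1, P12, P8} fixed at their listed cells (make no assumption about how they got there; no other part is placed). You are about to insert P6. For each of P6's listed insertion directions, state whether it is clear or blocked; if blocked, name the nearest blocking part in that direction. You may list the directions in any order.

-x: clear; -y: blocked by P8

-x: ray from P6(0, 2) has no placed part ⇒ clear
-y: nearest on ray is P8@(0, 0) ⇒ blocked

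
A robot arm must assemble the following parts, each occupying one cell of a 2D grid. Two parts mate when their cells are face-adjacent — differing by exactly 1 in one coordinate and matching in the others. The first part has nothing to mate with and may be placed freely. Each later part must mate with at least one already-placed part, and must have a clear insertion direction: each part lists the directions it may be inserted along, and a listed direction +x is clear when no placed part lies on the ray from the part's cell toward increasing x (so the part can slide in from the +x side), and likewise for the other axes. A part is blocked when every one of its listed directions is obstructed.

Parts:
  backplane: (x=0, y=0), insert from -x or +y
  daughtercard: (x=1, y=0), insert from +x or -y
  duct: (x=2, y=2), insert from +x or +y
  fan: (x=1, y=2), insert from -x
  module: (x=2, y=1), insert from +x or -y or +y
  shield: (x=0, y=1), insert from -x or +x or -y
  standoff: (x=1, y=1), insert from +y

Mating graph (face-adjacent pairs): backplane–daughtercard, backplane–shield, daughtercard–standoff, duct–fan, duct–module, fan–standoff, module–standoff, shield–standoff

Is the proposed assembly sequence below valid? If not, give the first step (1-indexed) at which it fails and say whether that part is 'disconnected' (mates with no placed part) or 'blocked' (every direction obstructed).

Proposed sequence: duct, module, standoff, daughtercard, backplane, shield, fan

Valid

1. duct@(2, 2) [+x clear] — {duct}
2. module@(2, 1) [+x clear] — {duct, module}
3. standoff@(1, 1) [+y clear] — {duct, module, standoff}
4. daughtercard@(1, 0) [+x clear] — {daughtercard, duct, module, standoff}
5. backplane@(0, 0) [-x clear] — {backplane, daughtercard, duct, module, standoff}
6. shield@(0, 1) [-x clear] — {backplane, daughtercard, duct, module, shield, standoff}
7. fan@(1, 2) [-x clear] — {backplane, daughtercard, duct, fan, module, shield, standoff}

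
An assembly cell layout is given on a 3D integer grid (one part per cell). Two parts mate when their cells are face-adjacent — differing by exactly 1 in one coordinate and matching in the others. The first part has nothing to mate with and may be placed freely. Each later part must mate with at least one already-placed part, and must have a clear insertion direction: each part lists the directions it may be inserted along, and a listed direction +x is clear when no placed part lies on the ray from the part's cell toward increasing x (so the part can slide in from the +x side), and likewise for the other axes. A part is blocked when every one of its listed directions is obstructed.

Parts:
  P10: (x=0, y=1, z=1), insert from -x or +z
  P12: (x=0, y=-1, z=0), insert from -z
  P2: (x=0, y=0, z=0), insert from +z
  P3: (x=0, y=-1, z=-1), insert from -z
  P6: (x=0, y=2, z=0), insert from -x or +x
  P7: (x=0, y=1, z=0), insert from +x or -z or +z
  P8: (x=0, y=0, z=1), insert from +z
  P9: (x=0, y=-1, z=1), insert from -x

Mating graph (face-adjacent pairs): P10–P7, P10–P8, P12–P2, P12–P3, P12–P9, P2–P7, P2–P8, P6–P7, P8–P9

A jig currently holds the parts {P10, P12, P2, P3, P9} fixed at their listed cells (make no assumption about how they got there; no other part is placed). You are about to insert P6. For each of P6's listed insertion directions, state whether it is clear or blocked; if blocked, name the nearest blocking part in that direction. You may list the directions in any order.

-x: ray from P6(0, 2, 0) has no placed part ⇒ clear
+x: ray from P6(0, 2, 0) has no placed part ⇒ clear

+x: clear; -x: clear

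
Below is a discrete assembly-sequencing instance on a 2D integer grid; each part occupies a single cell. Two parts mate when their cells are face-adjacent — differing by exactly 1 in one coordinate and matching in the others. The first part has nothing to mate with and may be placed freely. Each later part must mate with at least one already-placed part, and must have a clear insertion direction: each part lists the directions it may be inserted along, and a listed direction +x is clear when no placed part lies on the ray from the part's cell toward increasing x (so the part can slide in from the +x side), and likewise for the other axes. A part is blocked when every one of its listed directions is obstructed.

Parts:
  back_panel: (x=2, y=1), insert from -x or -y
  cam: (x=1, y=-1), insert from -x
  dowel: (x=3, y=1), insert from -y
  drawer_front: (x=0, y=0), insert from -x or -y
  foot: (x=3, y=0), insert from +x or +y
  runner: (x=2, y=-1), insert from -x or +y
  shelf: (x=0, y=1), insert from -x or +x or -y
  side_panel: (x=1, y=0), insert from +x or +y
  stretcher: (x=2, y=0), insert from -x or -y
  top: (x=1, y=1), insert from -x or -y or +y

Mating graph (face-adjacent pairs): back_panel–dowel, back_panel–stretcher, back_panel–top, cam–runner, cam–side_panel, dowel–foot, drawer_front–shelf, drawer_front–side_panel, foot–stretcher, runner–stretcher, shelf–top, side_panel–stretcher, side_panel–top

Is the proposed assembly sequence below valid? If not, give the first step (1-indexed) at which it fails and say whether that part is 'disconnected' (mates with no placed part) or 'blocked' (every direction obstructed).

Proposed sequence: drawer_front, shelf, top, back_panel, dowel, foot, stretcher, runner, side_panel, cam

Invalid at step 9 (blocked)

1. drawer_front@(0, 0) [-x clear] — {drawer_front}
2. shelf@(0, 1) [-x clear] — {drawer_front, shelf}
3. top@(1, 1) [-y clear] — {drawer_front, shelf, top}
4. back_panel@(2, 1) [-y clear] — {back_panel, drawer_front, shelf, top}
5. dowel@(3, 1) [-y clear] — {back_panel, dowel, drawer_front, shelf, top}
6. foot@(3, 0) [+x clear] — {back_panel, dowel, drawer_front, foot, shelf, top}
7. stretcher@(2, 0) [-y clear] — {back_panel, dowel, drawer_front, foot, shelf, stretcher, top}
8. runner@(2, -1) [-x clear] — {back_panel, dowel, drawer_front, foot, runner, shelf, stretcher, top}
9. side_panel@(1, 0) — +x/+y all obstructed ⇒ blocked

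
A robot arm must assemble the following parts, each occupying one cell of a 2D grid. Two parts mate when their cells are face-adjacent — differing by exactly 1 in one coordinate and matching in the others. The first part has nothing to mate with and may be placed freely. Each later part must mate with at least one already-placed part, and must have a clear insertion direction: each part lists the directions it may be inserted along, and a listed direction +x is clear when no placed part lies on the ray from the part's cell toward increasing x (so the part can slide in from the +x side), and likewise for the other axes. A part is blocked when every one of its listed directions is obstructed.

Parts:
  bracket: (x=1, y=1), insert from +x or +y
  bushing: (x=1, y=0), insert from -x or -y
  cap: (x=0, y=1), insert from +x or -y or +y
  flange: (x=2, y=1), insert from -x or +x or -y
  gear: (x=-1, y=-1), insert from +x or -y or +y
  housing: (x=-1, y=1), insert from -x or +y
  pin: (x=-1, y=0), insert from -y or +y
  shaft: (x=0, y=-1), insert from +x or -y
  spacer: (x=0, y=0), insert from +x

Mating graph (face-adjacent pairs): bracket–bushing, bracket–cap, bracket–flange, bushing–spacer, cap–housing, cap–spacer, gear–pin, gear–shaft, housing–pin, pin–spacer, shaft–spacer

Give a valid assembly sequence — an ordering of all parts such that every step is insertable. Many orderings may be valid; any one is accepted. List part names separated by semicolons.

spacer; pin; gear; bushing; cap; housing; shaft; bracket; flange

1. spacer@(0, 0) [+x clear] — {spacer}
2. pin@(-1, 0) [-y clear] — {pin, spacer}
3. gear@(-1, -1) [+x clear] — {gear, pin, spacer}
4. bushing@(1, 0) [-y clear] — {bushing, gear, pin, spacer}
5. cap@(0, 1) [+x clear] — {bushing, cap, gear, pin, spacer}
6. housing@(-1, 1) [-x clear] — {bushing, cap, gear, housing, pin, spacer}
7. shaft@(0, -1) [+x clear] — {bushing, cap, gear, housing, pin, shaft, spacer}
8. bracket@(1, 1) [+x clear] — {bracket, bushing, cap, gear, housing, pin, shaft, spacer}
9. flange@(2, 1) [+x clear] — {bracket, bushing, cap, flange, gear, housing, pin, shaft, spacer}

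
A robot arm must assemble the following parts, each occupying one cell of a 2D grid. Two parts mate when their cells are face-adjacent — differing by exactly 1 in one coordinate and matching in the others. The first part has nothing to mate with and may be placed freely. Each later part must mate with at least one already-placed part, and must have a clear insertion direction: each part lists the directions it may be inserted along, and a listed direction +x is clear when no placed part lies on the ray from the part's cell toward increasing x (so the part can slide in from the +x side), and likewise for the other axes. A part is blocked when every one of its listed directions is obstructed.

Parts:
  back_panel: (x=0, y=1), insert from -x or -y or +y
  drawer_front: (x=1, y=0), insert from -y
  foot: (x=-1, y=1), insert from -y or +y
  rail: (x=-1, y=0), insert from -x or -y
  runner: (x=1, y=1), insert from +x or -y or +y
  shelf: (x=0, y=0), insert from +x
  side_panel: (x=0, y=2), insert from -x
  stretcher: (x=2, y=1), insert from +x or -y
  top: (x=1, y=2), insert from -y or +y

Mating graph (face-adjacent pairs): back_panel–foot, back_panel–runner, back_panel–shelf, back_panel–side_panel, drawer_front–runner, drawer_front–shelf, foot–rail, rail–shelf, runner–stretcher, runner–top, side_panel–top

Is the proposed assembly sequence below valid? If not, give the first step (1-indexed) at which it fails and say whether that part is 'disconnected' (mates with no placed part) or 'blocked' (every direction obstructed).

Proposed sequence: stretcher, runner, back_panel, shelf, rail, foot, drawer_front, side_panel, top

1. stretcher@(2, 1) [+x clear] — {stretcher}
2. runner@(1, 1) [-y clear] — {runner, stretcher}
3. back_panel@(0, 1) [-x clear] — {back_panel, runner, stretcher}
4. shelf@(0, 0) [+x clear] — {back_panel, runner, shelf, stretcher}
5. rail@(-1, 0) [-x clear] — {back_panel, rail, runner, shelf, stretcher}
6. foot@(-1, 1) [+y clear] — {back_panel, foot, rail, runner, shelf, stretcher}
7. drawer_front@(1, 0) [-y clear] — {back_panel, drawer_front, foot, rail, runner, shelf, stretcher}
8. side_panel@(0, 2) [-x clear] — {back_panel, drawer_front, foot, rail, runner, shelf, side_panel, stretcher}
9. top@(1, 2) [+y clear] — {back_panel, drawer_front, foot, rail, runner, shelf, side_panel, stretcher, top}

Valid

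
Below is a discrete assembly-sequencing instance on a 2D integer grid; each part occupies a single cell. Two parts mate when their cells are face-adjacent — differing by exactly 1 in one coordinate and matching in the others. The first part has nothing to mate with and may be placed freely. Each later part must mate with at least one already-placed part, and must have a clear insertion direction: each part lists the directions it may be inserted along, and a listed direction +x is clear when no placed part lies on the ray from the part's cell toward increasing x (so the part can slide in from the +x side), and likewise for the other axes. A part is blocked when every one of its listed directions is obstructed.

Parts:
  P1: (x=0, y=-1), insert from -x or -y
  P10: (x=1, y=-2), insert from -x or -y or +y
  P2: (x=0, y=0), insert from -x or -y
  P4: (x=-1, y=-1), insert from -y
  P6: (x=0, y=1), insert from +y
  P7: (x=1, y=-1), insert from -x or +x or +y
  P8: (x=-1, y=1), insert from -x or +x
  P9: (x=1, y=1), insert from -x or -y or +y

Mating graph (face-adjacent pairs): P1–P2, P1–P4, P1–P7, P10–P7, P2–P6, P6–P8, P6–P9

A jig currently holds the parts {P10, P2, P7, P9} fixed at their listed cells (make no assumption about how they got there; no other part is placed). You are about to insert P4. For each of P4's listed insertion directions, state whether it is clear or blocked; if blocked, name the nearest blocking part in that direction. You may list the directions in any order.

-y: clear

-y: ray from P4(-1, -1) has no placed part ⇒ clear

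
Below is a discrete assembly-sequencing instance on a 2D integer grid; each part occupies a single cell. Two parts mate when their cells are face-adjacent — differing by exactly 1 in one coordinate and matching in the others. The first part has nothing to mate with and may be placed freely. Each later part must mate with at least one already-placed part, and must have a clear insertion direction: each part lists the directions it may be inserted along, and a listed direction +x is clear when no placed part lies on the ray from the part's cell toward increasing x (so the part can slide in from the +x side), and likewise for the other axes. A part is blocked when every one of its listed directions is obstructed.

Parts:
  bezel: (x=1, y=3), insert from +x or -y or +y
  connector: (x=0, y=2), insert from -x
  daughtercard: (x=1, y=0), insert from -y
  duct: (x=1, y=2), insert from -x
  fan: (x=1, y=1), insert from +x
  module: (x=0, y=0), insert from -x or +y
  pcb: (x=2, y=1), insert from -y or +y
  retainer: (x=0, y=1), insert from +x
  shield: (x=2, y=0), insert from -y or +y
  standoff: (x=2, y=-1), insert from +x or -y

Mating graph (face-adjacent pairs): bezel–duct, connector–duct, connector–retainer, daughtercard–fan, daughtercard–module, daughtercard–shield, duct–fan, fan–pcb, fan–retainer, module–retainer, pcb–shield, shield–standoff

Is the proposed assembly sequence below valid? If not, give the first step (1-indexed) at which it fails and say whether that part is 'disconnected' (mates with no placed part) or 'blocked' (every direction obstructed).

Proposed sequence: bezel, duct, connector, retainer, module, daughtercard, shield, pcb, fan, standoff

1. bezel@(1, 3) [+x clear] — {bezel}
2. duct@(1, 2) [-x clear] — {bezel, duct}
3. connector@(0, 2) [-x clear] — {bezel, connector, duct}
4. retainer@(0, 1) [+x clear] — {bezel, connector, duct, retainer}
5. module@(0, 0) [-x clear] — {bezel, connector, duct, module, retainer}
6. daughtercard@(1, 0) [-y clear] — {bezel, connector, daughtercard, duct, module, retainer}
7. shield@(2, 0) [-y clear] — {bezel, connector, daughtercard, duct, module, retainer, shield}
8. pcb@(2, 1) [+y clear] — {bezel, connector, daughtercard, duct, module, pcb, retainer, shield}
9. fan@(1, 1) — +x all obstructed ⇒ blocked

Invalid at step 9 (blocked)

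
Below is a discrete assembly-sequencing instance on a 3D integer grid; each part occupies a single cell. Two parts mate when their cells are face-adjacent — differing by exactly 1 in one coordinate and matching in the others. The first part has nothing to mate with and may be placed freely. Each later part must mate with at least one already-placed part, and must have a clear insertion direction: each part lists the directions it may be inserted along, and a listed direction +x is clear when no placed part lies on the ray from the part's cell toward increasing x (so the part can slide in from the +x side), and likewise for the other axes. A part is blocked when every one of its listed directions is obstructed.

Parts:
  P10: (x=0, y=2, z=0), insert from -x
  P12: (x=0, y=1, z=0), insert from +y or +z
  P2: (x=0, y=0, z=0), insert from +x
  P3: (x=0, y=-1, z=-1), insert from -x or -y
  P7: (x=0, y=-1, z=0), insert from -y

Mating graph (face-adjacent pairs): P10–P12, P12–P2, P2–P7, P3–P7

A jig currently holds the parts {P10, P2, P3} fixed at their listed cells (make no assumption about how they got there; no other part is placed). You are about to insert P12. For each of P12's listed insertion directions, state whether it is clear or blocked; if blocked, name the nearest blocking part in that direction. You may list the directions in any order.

+y: blocked by P10; +z: clear

+y: nearest on ray is P10@(0, 2, 0) ⇒ blocked
+z: ray from P12(0, 1, 0) has no placed part ⇒ clear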